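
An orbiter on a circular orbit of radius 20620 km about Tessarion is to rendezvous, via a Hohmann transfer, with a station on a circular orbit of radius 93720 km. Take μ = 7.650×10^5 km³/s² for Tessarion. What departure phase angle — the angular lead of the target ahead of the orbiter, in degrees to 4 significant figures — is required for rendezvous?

φ = 94.24°

Semi-major axis of the transfer orbit: a_t = (20620 + 93720)/2 = 57170 km.
The half-period of the transfer ellipse is t = π√(a_t³/μ) = 49099 s.
The target's mean motion on its circular orbit is ω₂ = √(μ/r₂³) = 3.0485×10^-5 rad/s.
Angle swept by the target during transfer: ω₂·t = 1.4968 rad = 85.76°.
The orbiter traverses 180° on the transfer ellipse, so the target must lead by 180° − 85.76° = 94.24°.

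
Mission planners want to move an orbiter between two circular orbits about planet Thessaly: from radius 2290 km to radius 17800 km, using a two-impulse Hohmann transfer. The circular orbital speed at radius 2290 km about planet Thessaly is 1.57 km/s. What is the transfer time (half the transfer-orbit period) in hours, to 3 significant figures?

t = 11.7 hours

From the circular-orbit relation v² = μ/r at r = 2290 km: μ = v²r = (1.57)² × 2290 = 5644.62 km³/s².
The Hohmann ellipse has a_t = (r₁ + r₂)/2 = 10045 km.
Transfer time t = π√(a_t³/μ) = π√((10045)³ / 5644.62) = 42100 s.
Converting: 42100 s ÷ 3600 s/hour = 11.7 hours.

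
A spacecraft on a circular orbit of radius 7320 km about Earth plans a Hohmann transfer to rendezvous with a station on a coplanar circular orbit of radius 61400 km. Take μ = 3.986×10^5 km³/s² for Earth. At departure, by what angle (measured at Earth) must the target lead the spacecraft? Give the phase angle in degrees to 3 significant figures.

φ = 105°

Semi-major axis of the transfer orbit: a_t = (7320 + 61400)/2 = 34360 km.
The half-period of the transfer ellipse is t = π√(a_t³/μ) = 31693 s.
The target's mean motion on its circular orbit is ω₂ = √(μ/r₂³) = 4.1497×10^-5 rad/s.
Angle swept by the target during transfer: ω₂·t = 1.31516 rad = 75.35°.
Arrival is 180° from departure on the ellipse, so φ = 180° − 75.35° = 105°.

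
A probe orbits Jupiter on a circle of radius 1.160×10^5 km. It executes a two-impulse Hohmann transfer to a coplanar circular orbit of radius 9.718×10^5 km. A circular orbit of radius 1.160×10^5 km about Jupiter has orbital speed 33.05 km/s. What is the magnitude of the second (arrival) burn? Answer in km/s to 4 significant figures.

Δv₂ = 6.145 km/s

From the circular-orbit relation v² = μ/r at r = 1.160×10^5 km: μ = v²r = (33.05)² × 1.160×10^5 = 1.26707×10^8 km³/s².
Semi-major axis of the transfer orbit: a_t = (1.160×10^5 + 9.718×10^5)/2 = 5.439×10^5 km.
On the circular orbit at r = 9.718×10^5 km, v_c = √(μ/r) = 11.4186 km/s.
Transfer-orbit speed at the same r (vis-viva, a = a_t): v_t = √[μ(2/r − 1/a_t)] = 5.27329 km/s.
Δv₂ = |v_t − v_c| = |5.27329 − 11.4186| = 6.145 km/s.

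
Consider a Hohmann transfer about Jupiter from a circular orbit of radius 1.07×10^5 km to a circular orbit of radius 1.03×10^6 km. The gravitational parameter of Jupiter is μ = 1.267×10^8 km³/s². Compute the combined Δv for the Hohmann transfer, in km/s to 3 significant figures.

Semi-major axis of the transfer orbit: a_t = (1.070×10^5 + 1.030×10^6)/2 = 5.685×10^5 km.
Circular speed at r₁: v₁ = √(μ/r₁) = √(1.267×10^8/1.070×10^5) = 34.41 km/s.
On the transfer ellipse at r₁, v² = μ(2/r − 1/a) gives v_p = √[μ(2/r₁ − 1/a_t)] = 46.32 km/s.
First burn Δv₁ = |v_p − v₁| = 11.91 km/s.
Circular speed at r₂: v₂ = √(μ/r₂) = 11.091 km/s.
Transfer-orbit speed at r₂: v_a = √[μ(2/r₂ − 1/a_t)] = 4.8117 km/s.
Second burn Δv₂ = |v₂ − v_a| = 6.279 km/s.
Total Δv = Δv₁ + Δv₂ = 18.19 km/s.

Δv = 18.2 km/s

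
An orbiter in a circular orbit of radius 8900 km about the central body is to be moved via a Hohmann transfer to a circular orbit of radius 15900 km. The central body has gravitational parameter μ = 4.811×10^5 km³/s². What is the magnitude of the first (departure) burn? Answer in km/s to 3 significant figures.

Semi-major axis of the transfer orbit: a_t = (8900 + 15900)/2 = 12400 km.
On the circular orbit at r = 8900 km, v_c = √(μ/r) = 7.3523 km/s.
Transfer-orbit speed at the same r (vis-viva, a = a_t): v_t = √[μ(2/r − 1/a_t)] = 8.3255 km/s.
Δv₁ = |v_t − v_c| = |8.3255 − 7.3523| = 0.9732 km/s.

Δv₁ = 0.973 km/s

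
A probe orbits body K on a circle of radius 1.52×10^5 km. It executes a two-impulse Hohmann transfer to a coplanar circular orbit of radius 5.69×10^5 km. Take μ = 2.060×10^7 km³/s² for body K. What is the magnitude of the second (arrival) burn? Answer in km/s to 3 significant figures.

Δv₂ = 2.11 km/s

Semi-major axis of the transfer orbit: a_t = (1.520×10^5 + 5.690×10^5)/2 = 3.605×10^5 km.
Circular speed at r = 5.690×10^5 km: v_c = √(μ/r) = 6.017 km/s.
Transfer-orbit speed at the same r (vis-viva, a = a_t): v_t = √[μ(2/r − 1/a_t)] = 3.907 km/s.
Δv₂ = |v_t − v_c| = |3.907 − 6.017| = 2.110 km/s.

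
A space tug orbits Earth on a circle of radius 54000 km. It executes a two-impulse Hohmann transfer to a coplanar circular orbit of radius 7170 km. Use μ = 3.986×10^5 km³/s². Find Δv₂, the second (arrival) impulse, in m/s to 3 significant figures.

Transfer-ellipse semi-major axis a_t = (r₁ + r₂)/2 = (54000 + 7170)/2 = 30585 km.
On the circular orbit at r = 7170 km, v_c = √(μ/r) = 7.456 km/s.
Transfer-orbit speed at the same r (vis-viva, a = a_t): v_t = √[μ(2/r − 1/a_t)] = 9.907 km/s.
Δv₂ = |v_t − v_c| = |9.907 − 7.456| = 2.451 km/s.

Δv₂ = 2450 m/s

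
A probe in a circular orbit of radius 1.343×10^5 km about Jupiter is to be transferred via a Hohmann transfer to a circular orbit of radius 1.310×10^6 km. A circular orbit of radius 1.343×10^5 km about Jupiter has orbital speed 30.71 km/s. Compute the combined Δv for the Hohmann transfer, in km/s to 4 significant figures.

Δv = 16.24 km/s

From the circular-orbit relation v² = μ/r at r = 1.343×10^5 km: μ = v²r = (30.71)² × 1.343×10^5 = 1.26659×10^8 km³/s².
The Hohmann ellipse has a_t = (r₁ + r₂)/2 = 7.2215×10^5 km.
Circular speed at r₁: v₁ = √(μ/r₁) = √(1.26659×10^8/1.343×10^5) = 30.71 km/s.
On the transfer ellipse at r₁, v² = μ(2/r − 1/a) gives v_p = √[μ(2/r₁ − 1/a_t)] = 41.36 km/s.
First burn Δv₁ = |v_p − v₁| = 10.65 km/s.
At r₂, v₂ = √(μ/r₂) = 9.833 km/s.
Transfer-orbit speed at r₂: v_a = √[μ(2/r₂ − 1/a_t)] = 4.240 km/s.
Second burn Δv₂ = |v₂ − v_a| = 5.593 km/s.
Total Δv = Δv₁ + Δv₂ = 16.24 km/s.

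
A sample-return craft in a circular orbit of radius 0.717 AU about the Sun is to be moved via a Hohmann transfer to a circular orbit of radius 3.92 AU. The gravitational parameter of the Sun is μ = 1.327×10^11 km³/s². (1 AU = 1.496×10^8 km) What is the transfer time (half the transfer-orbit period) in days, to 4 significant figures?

In km: r₁ = 0.717 × 1.496×10^8 = 1.072632×10^8 km; r₂ = 3.92 × 1.496×10^8 = 5.86432×10^8 km.
Semi-major axis of the transfer orbit: a_t = (1.072632×10^8 + 5.86432×10^8)/2 = 3.468476×10^8 km.
Transfer time t = π√(a_t³/μ) = π√((3.468476×10^8)³ / 1.327×10^11) = 5.571×10^7 s.
Converting: 5.571×10^7 s ÷ 86400 s/day = 644.8 days.

t = 644.8 days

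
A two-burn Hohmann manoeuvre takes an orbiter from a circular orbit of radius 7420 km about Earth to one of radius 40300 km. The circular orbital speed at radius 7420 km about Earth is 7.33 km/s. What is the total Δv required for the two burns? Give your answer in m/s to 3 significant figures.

Δv = 3590 m/s

From the circular-orbit relation v² = μ/r at r = 7420 km: μ = v²r = (7.33)² × 7420 = 3.98668×10^5 km³/s².
Semi-major axis of the transfer orbit: a_t = (7420 + 40300)/2 = 23860 km.
At r₁ the circular-orbit speed is v₁ = √(μ/r₁) = 7.33000 km/s.
Transfer-orbit speed at r₁ (vis-viva equation): v_p = √[μ(2/r₁ − 1/a_t)] = 9.52623 km/s.
First burn Δv₁ = |v_p − v₁| = 2.19623 km/s.
At r₂, v₂ = √(μ/r₂) = 3.14524 km/s.
Transfer-orbit speed at r₂: v_a = √[μ(2/r₂ − 1/a_t)] = 1.75396 km/s.
Second burn Δv₂ = |v₂ − v_a| = 1.39128 km/s.
Total Δv = Δv₁ + Δv₂ = 3.588 km/s.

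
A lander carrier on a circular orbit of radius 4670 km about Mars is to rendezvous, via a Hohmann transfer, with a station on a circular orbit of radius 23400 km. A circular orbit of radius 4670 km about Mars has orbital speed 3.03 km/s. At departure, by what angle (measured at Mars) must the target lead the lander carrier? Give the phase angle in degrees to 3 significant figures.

From the circular-orbit relation v² = μ/r at r = 4670 km: μ = v²r = (3.03)² × 4670 = 42874.8 km³/s².
Transfer-ellipse semi-major axis a_t = (r₁ + r₂)/2 = (4670 + 23400)/2 = 14035 km.
Transfer time t = π√(a_t³/μ) = 25227 s.
The target's mean motion on its circular orbit is ω₂ = √(μ/r₂³) = 5.7847×10^-5 rad/s.
Angle swept by the target during transfer: ω₂·t = 1.4593 rad = 83.61°.
The lander carrier traverses 180° on the transfer ellipse, so the target must lead by 180° − 83.61° = 96.4°.

φ = 96.4°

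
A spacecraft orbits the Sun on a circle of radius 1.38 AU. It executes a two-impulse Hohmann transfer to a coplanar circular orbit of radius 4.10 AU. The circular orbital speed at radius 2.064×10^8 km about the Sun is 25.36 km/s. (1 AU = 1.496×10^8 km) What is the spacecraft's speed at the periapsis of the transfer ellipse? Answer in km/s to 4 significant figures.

From the circular-orbit relation v² = μ/r at r = 2.064×10^8 km: μ = v²r = (25.36)² × 2.064×10^8 = 1.32742×10^11 km³/s².
In km: r₁ = 1.38 × 1.496×10^8 = 2.06448×10^8 km; r₂ = 4.10 × 1.496×10^8 = 6.1336×10^8 km.
Transfer-ellipse semi-major axis a_t = (r₁ + r₂)/2 = (2.06448×10^8 + 6.1336×10^8)/2 = 4.09904×10^8 km.
The periapsis of the transfer ellipse is at r = 2.06448×10^8 km.
From the vis-viva equation, v = √[μ(2/r − 1/a_t)] = 31.02 km/s.

v = 31.02 km/s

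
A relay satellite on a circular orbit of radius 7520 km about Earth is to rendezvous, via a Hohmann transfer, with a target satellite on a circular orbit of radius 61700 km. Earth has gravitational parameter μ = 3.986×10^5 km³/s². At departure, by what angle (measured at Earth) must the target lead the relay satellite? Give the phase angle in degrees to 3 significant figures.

φ = 104°

Semi-major axis of the transfer orbit: a_t = (7520 + 61700)/2 = 34610 km.
The half-period of the transfer ellipse is t = π√(a_t³/μ) = 32039 s.
The target's mean motion on its circular orbit is ω₂ = √(μ/r₂³) = 4.1195×10^-5 rad/s.
Angle swept by the target during transfer: ω₂·t = 1.3198 rad = 75.62°.
Arrival is 180° from departure on the ellipse, so φ = 180° − 75.62° = 104°.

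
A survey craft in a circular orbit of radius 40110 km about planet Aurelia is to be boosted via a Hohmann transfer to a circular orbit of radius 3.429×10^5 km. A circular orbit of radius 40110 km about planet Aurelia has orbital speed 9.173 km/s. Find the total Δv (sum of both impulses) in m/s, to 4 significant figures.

From the circular-orbit relation v² = μ/r at r = 40110 km: μ = v²r = (9.173)² × 40110 = 3.37501×10^6 km³/s².
Semi-major axis of the transfer orbit: a_t = (40110 + 3.429×10^5)/2 = 1.91505×10^5 km.
At r₁ the circular-orbit speed is v₁ = √(μ/r₁) = 9.1730 km/s.
On the transfer ellipse at r₁, v² = μ(2/r − 1/a) gives v_p = √[μ(2/r₁ − 1/a_t)] = 12.275 km/s.
First burn Δv₁ = |v_p − v₁| = 3.102 km/s.
Circular speed at r₂: v₂ = √(μ/r₂) = 3.137 km/s.
Transfer-orbit speed at r₂: v_a = √[μ(2/r₂ − 1/a_t)] = 1.436 km/s.
Second burn Δv₂ = |v₂ − v_a| = 1.701 km/s.
Δv = Δv₁ + Δv₂ = 3.102 + 1.701 = 4.803 km/s.

Δv = 4803 m/s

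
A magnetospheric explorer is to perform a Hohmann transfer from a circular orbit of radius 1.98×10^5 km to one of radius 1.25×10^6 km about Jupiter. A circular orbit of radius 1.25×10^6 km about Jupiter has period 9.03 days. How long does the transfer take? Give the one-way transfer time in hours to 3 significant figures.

t = 47.8 hours

From Kepler's third law T² = 4π²r³/μ at r = 1.25×10^6 km, T = 9.03 days = 9.03 × 86400 s = 7.80192×10^5 s: μ = 4π²r³/T² = 1.26674×10^8 km³/s².
The Hohmann ellipse has a_t = (r₁ + r₂)/2 = 7.240×10^5 km.
By Kepler's third law the transfer-orbit period is T = 2π√(a_t³/μ), so t = T/2 = 1.720×10^5 s.
Converting: 1.720×10^5 s ÷ 3600 s/hour = 47.8 hours.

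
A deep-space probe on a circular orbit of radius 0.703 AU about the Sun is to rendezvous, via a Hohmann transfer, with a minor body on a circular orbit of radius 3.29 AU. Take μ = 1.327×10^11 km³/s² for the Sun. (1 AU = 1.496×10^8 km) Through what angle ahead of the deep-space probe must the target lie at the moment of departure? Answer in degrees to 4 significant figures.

φ = 94.91°

In km: r₁ = 0.703 × 1.496×10^8 = 1.051688×10^8 km; r₂ = 3.29 × 1.496×10^8 = 4.92184×10^8 km.
The Hohmann ellipse has a_t = (r₁ + r₂)/2 = 2.986764×10^8 km.
Transfer time t = π√(a_t³/μ) = 4.4516×10^7 s.
The target's mean motion on its circular orbit is ω₂ = √(μ/r₂³) = 3.3361×10^-8 rad/s.
Angle swept by the target during transfer: ω₂·t = 1.4851 rad = 85.09°.
The deep-space probe traverses 180° on the transfer ellipse, so the target must lead by 180° − 85.09° = 94.91°.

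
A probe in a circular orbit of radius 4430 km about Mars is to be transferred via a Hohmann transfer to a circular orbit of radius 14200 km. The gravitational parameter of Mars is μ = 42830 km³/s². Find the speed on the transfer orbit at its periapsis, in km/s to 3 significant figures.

v = 3.84 km/s

The Hohmann ellipse has a_t = (r₁ + r₂)/2 = 9315 km.
The periapsis of the transfer ellipse is at r = 4430 km.
Vis-viva: v = √[μ(2/r − 1/a_t)] = √[42830 × (2/4430 − 1/9315)] = 3.839 km/s.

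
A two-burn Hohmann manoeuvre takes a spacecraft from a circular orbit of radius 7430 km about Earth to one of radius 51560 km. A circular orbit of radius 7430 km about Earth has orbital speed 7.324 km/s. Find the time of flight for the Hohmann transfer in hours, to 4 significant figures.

t = 7.002 hours

From the circular-orbit relation v² = μ/r at r = 7430 km: μ = v²r = (7.324)² × 7430 = 3.98552×10^5 km³/s².
The Hohmann ellipse has a_t = (r₁ + r₂)/2 = 29495 km.
Transfer time t = π√(a_t³/μ) = π√((29495)³ / 3.98552×10^5) = 25207 s.
Converting: 25207 s ÷ 3600 s/hour = 7.002 hours.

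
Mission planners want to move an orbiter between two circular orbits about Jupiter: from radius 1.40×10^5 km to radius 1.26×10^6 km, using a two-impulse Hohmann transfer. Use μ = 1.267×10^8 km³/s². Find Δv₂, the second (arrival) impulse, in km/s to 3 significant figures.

The Hohmann ellipse has a_t = (r₁ + r₂)/2 = 7.000×10^5 km.
On the circular orbit at r = 1.260×10^6 km, v_c = √(μ/r) = 10.0277 km/s.
Transfer-orbit speed at the same r (vis-viva, a = a_t): v_t = √[μ(2/r − 1/a_t)] = 4.48454 km/s.
Δv₂ = |v_t − v_c| = |4.48454 − 10.0277| = 5.543 km/s.

Δv₂ = 5.54 km/s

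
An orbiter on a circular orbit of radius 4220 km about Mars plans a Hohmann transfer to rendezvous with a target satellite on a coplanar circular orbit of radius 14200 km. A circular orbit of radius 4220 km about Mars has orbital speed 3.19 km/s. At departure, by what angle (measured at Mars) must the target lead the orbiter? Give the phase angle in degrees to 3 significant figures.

From the circular-orbit relation v² = μ/r at r = 4220 km: μ = v²r = (3.19)² × 4220 = 42943.1 km³/s².
The Hohmann ellipse has a_t = (r₁ + r₂)/2 = 9210 km.
The half-period of the transfer ellipse is t = π√(a_t³/μ) = 13400 s.
Target angular speed ω₂ = √(μ/r₂³) = 1.2247×10^-4 rad/s.
Angle swept by the target during transfer: ω₂·t = 1.641 rad = 94.02°.
Arrival is 180° from departure on the ellipse, so φ = 180° − 94.02° = 86.0°.

φ = 86.0°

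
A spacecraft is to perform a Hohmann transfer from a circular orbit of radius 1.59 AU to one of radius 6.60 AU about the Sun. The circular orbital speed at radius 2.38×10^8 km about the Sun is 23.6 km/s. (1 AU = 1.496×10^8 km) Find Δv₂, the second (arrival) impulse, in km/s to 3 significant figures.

Δv₂ = 4.37 km/s

From the circular-orbit relation v² = μ/r at r = 2.38×10^8 km: μ = v²r = (23.6)² × 2.38×10^8 = 1.32556×10^11 km³/s².
In km: r₁ = 1.59 × 1.496×10^8 = 2.37864×10^8 km; r₂ = 6.60 × 1.496×10^8 = 9.8736×10^8 km.
The Hohmann ellipse has a_t = (r₁ + r₂)/2 = 6.12612×10^8 km.
Circular speed at r = 9.8736×10^8 km: v_c = √(μ/r) = 11.587 km/s.
Transfer-orbit speed at the same r (vis-viva, a = a_t): v_t = √[μ(2/r − 1/a_t)] = 7.2200 km/s.
Δv₂ = |v_t − v_c| = |7.2200 − 11.587| = 4.367 km/s.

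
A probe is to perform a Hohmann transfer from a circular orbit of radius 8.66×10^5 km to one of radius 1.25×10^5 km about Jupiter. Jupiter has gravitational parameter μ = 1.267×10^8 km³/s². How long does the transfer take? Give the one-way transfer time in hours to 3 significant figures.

Transfer-ellipse semi-major axis a_t = (r₁ + r₂)/2 = (8.660×10^5 + 1.250×10^5)/2 = 4.955×10^5 km.
Half the transfer-orbit period gives t = π√(a_t³/μ) = 97350 s.
Converting: 97350 s ÷ 3600 s/hour = 27.0 hours.

t = 27.0 hours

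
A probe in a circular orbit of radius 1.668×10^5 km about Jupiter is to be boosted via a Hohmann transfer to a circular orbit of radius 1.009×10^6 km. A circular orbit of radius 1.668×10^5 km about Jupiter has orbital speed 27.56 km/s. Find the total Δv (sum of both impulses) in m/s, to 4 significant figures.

Δv = 13780 m/s

From the circular-orbit relation v² = μ/r at r = 1.668×10^5 km: μ = v²r = (27.56)² × 1.668×10^5 = 1.26694×10^8 km³/s².
Transfer-ellipse semi-major axis a_t = (r₁ + r₂)/2 = (1.668×10^5 + 1.009×10^6)/2 = 5.879×10^5 km.
Circular speed at r₁: v₁ = √(μ/r₁) = √(1.26694×10^8/1.668×10^5) = 27.560 km/s.
Transfer-orbit speed at r₁ (vis-viva): v_p = √[μ(2/r₁ − 1/a_t)] = 36.105 km/s.
First burn Δv₁ = |v_p − v₁| = 8.545 km/s.
At r₂, v₂ = √(μ/r₂) = 11.206 km/s.
Transfer-orbit speed at r₂: v_a = √[μ(2/r₂ − 1/a_t)] = 5.9687 km/s.
Second burn Δv₂ = |v₂ − v_a| = 5.237 km/s.
Total Δv = Δv₁ + Δv₂ = 13.78 km/s.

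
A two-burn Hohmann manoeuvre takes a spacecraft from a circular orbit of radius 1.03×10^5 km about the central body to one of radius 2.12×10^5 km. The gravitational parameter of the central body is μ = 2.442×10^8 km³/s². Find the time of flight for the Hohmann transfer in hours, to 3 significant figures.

The Hohmann ellipse has a_t = (r₁ + r₂)/2 = 1.575×10^5 km.
Half the transfer-orbit period gives t = π√(a_t³/μ) = 12570 s.
Converting: 12570 s ÷ 3600 s/hour = 3.49 hours.

t = 3.49 hours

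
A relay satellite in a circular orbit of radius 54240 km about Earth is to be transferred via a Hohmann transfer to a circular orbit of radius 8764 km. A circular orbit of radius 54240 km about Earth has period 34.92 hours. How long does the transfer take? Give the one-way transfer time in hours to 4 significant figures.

From Kepler's third law T² = 4π²r³/μ at r = 54240 km, T = 34.92 hours = 34.92 × 3600 s = 1.25712×10^5 s: μ = 4π²r³/T² = 3.98626×10^5 km³/s².
Transfer-ellipse semi-major axis a_t = (r₁ + r₂)/2 = (54240 + 8764)/2 = 31502 km.
Transfer time t = π√(a_t³/μ) = π√((31502)³ / 3.98626×10^5) = 27820 s.
Converting: 27820 s ÷ 3600 s/hour = 7.728 hours.

t = 7.728 hours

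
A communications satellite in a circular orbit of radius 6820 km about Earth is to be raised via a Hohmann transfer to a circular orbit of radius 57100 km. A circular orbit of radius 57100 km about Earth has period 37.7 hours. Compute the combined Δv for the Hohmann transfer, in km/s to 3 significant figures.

Δv = 4.00 km/s

From Kepler's third law T² = 4π²r³/μ at r = 57100 km, T = 37.7 hours = 37.7 × 3600 s = 1.3572×10^5 s: μ = 4π²r³/T² = 3.99007×10^5 km³/s².
Transfer-ellipse semi-major axis a_t = (r₁ + r₂)/2 = (6820 + 57100)/2 = 31960 km.
Circular speed at r₁: v₁ = √(μ/r₁) = √(3.99007×10^5/6820) = 7.6489 km/s.
On the transfer ellipse at r₁, vis-viva gives v_p = √[μ(2/r₁ − 1/a_t)] = 10.224 km/s.
First burn Δv₁ = |v_p − v₁| = 2.575 km/s.
Circular speed at r₂: v₂ = √(μ/r₂) = 2.643 km/s.
Transfer-orbit speed at r₂: v_a = √[μ(2/r₂ − 1/a_t)] = 1.221 km/s.
Second burn Δv₂ = |v₂ − v_a| = 1.422 km/s.
Δv = Δv₁ + Δv₂ = 2.575 + 1.422 = 3.997 km/s.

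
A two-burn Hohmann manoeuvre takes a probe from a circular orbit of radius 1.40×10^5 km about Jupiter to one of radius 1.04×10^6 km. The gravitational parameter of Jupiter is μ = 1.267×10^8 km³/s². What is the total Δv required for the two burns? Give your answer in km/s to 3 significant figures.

Semi-major axis of the transfer orbit: a_t = (1.400×10^5 + 1.040×10^6)/2 = 5.900×10^5 km.
Circular speed at r₁: v₁ = √(μ/r₁) = √(1.267×10^8/1.400×10^5) = 30.0832 km/s.
On the transfer ellipse at r₁, vis-viva equation gives v_p = √[μ(2/r₁ − 1/a_t)] = 39.9406 km/s.
First burn Δv₁ = |v_p − v₁| = 9.857 km/s.
At r₂, v₂ = √(μ/r₂) = 11.038 km/s.
Transfer-orbit speed at r₂: v_a = √[μ(2/r₂ − 1/a_t)] = 5.3766 km/s.
Second burn Δv₂ = |v₂ − v_a| = 5.661 km/s.
Δv = Δv₁ + Δv₂ = 9.857 + 5.661 = 15.52 km/s.

Δv = 15.5 km/s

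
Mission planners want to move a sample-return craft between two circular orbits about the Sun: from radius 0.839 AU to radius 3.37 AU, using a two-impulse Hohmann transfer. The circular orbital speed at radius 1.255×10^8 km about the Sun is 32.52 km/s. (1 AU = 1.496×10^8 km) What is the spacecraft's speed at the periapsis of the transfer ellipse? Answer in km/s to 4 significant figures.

v = 41.15 km/s

From the circular-orbit relation v² = μ/r at r = 1.255×10^8 km: μ = v²r = (32.52)² × 1.255×10^8 = 1.32723×10^11 km³/s².
In km: r₁ = 0.839 × 1.496×10^8 = 1.255144×10^8 km; r₂ = 3.37 × 1.496×10^8 = 5.04152×10^8 km.
The Hohmann ellipse has a_t = (r₁ + r₂)/2 = 3.148332×10^8 km.
The periapsis of the transfer ellipse is at r = 1.255144×10^8 km.
Applying v² = μ(2/r − 1/a_t): v = 41.15 km/s.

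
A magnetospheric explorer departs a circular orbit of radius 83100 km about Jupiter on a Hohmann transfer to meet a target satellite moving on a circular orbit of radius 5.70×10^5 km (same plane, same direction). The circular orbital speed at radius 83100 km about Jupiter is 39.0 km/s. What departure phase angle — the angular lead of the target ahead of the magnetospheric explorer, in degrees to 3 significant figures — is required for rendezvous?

φ = 102°

From the circular-orbit relation v² = μ/r at r = 83100 km: μ = v²r = (39.0)² × 83100 = 1.26395×10^8 km³/s².
The Hohmann ellipse has a_t = (r₁ + r₂)/2 = 3.2655×10^5 km.
The half-period of the transfer ellipse is t = π√(a_t³/μ) = 52145 s.
The target's mean motion on its circular orbit is ω₂ = √(μ/r₂³) = 2.6125×10^-5 rad/s.
Angle swept by the target during transfer: ω₂·t = 1.3623 rad = 78.05°.
Arrival is 180° from departure on the ellipse, so φ = 180° − 78.05° = 102°.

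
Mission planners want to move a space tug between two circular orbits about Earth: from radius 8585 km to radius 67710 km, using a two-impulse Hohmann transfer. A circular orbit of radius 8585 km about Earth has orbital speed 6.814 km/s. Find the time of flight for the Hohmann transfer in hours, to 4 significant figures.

t = 10.30 hours

From the circular-orbit relation v² = μ/r at r = 8585 km: μ = v²r = (6.814)² × 8585 = 3.98607×10^5 km³/s².
Transfer-ellipse semi-major axis a_t = (r₁ + r₂)/2 = (8585 + 67710)/2 = 38147.5 km.
Transfer time t = π√(a_t³/μ) = π√((38147.5)³ / 3.98607×10^5) = 37070 s.
Converting: 37070 s ÷ 3600 s/hour = 10.30 hours.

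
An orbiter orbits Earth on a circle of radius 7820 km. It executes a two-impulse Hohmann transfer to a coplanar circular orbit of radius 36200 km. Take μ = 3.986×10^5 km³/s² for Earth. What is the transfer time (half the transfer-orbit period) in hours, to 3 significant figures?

t = 4.51 hours

Semi-major axis of the transfer orbit: a_t = (7820 + 36200)/2 = 22010 km.
By Kepler's third law the transfer-orbit period is T = 2π√(a_t³/μ), so t = T/2 = 16250 s.
Converting: 16250 s ÷ 3600 s/hour = 4.51 hours.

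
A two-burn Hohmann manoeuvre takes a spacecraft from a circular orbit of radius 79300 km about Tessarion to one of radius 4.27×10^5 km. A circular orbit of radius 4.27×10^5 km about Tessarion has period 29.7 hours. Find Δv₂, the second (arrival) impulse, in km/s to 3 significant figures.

Δv₂ = 11.0 km/s

From Kepler's third law T² = 4π²r³/μ at r = 4.27×10^5 km, T = 29.7 hours = 29.7 × 3600 s = 1.0692×10^5 s: μ = 4π²r³/T² = 2.68860×10^8 km³/s².
The Hohmann ellipse has a_t = (r₁ + r₂)/2 = 2.5315×10^5 km.
On the circular orbit at r = 4.270×10^5 km, v_c = √(μ/r) = 25.09 km/s.
Vis-viva on the transfer ellipse at r = 4.270×10^5 km gives v_t = √[μ(2/r − 1/a_t)] = 14.04 km/s.
Δv₂ = |v_t − v_c| = |14.04 − 25.09| = 11.05 km/s.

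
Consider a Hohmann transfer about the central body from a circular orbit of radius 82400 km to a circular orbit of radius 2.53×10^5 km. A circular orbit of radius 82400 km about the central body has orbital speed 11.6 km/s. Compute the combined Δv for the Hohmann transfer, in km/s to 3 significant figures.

From the circular-orbit relation v² = μ/r at r = 82400 km: μ = v²r = (11.6)² × 82400 = 1.10877×10^7 km³/s².
Semi-major axis of the transfer orbit: a_t = (82400 + 2.530×10^5)/2 = 1.677×10^5 km.
At r₁ the circular-orbit speed is v₁ = √(μ/r₁) = 11.600 km/s.
On the transfer ellipse at r₁, vis-viva equation gives v_p = √[μ(2/r₁ − 1/a_t)] = 14.248 km/s.
First burn Δv₁ = |v_p − v₁| = 2.648 km/s.
At r₂, v₂ = √(μ/r₂) = 6.620 km/s.
Transfer-orbit speed at r₂: v_a = √[μ(2/r₂ − 1/a_t)] = 4.640 km/s.
Second burn Δv₂ = |v₂ − v_a| = 1.980 km/s.
Δv = Δv₁ + Δv₂ = 2.648 + 1.980 = 4.628 km/s.

Δv = 4.63 km/s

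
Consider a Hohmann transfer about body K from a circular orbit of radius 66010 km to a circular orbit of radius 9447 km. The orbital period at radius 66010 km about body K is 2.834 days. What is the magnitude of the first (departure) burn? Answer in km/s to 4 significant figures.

From Kepler's third law T² = 4π²r³/μ at r = 66010 km, T = 2.834 days = 2.834 × 86400 s = 2.448576×10^5 s: μ = 4π²r³/T² = 1.89392×10^5 km³/s².
The Hohmann ellipse has a_t = (r₁ + r₂)/2 = 37728.5 km.
On the circular orbit at r = 66010 km, v_c = √(μ/r) = 1.6939 km/s.
Vis-viva on the transfer ellipse at r = 66010 km gives v_t = √[μ(2/r − 1/a_t)] = 0.84759 km/s.
Δv₁ = |v_t − v_c| = |0.84759 − 1.6939| = 0.8463 km/s.

Δv₁ = 0.8463 km/s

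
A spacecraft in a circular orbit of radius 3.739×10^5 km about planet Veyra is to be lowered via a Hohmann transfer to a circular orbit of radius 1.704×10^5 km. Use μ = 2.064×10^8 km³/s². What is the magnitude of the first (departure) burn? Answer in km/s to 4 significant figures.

Δv₁ = 4.904 km/s

Transfer-ellipse semi-major axis a_t = (r₁ + r₂)/2 = (3.739×10^5 + 1.704×10^5)/2 = 2.7215×10^5 km.
Circular speed at r = 3.739×10^5 km: v_c = √(μ/r) = 23.495 km/s.
Vis-viva on the transfer ellipse at r = 3.739×10^5 km gives v_t = √[μ(2/r − 1/a_t)] = 18.591 km/s.
Δv₁ = |v_t − v_c| = |18.591 − 23.495| = 4.904 km/s.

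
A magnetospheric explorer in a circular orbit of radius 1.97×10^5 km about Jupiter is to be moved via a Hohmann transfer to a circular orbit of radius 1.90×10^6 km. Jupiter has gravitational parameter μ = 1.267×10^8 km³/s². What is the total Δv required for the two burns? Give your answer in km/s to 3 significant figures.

Δv = 13.4 km/s

The Hohmann ellipse has a_t = (r₁ + r₂)/2 = 1.0485×10^6 km.
Circular speed at r₁: v₁ = √(μ/r₁) = √(1.267×10^8/1.970×10^5) = 25.36035 km/s.
Transfer-orbit speed at r₁ (v² = μ(2/r − 1/a)): v_p = √[μ(2/r₁ − 1/a_t)] = 34.13876 km/s.
First burn Δv₁ = |v_p − v₁| = 8.778 km/s.
Circular speed at r₂: v₂ = √(μ/r₂) = 8.166 km/s.
Transfer-orbit speed at r₂: v_a = √[μ(2/r₂ − 1/a_t)] = 3.540 km/s.
Second burn Δv₂ = |v₂ − v_a| = 4.626 km/s.
Δv = Δv₁ + Δv₂ = 8.778 + 4.626 = 13.40 km/s.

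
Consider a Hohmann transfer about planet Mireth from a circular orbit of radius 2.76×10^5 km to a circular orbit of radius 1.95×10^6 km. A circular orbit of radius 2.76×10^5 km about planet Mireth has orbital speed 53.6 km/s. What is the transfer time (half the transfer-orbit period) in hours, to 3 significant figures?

t = 36.4 hours

From the circular-orbit relation v² = μ/r at r = 2.76×10^5 km: μ = v²r = (53.6)² × 2.76×10^5 = 7.92937×10^8 km³/s².
The Hohmann ellipse has a_t = (r₁ + r₂)/2 = 1.113×10^6 km.
Transfer time t = π√(a_t³/μ) = π√((1.113×10^6)³ / 7.92937×10^8) = 1.310×10^5 s.
Converting: 1.310×10^5 s ÷ 3600 s/hour = 36.4 hours.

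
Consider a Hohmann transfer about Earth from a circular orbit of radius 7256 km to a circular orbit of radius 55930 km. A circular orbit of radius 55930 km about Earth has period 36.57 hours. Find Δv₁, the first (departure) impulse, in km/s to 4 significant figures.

Δv₁ = 2.450 km/s

From Kepler's third law T² = 4π²r³/μ at r = 55930 km, T = 36.57 hours = 36.57 × 3600 s = 1.31652×10^5 s: μ = 4π²r³/T² = 3.98510×10^5 km³/s².
Semi-major axis of the transfer orbit: a_t = (7256 + 55930)/2 = 31593 km.
On the circular orbit at r = 7256 km, v_c = √(μ/r) = 7.4109 km/s.
Transfer-orbit speed at the same r (vis-viva, a = a_t): v_t = √[μ(2/r − 1/a_t)] = 9.8605 km/s.
Δv₁ = |v_t − v_c| = |9.8605 − 7.4109| = 2.450 km/s.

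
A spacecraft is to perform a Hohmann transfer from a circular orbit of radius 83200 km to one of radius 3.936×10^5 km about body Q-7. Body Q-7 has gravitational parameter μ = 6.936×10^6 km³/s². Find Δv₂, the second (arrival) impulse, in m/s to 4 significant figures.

Semi-major axis of the transfer orbit: a_t = (83200 + 3.936×10^5)/2 = 2.384×10^5 km.
Circular speed at r = 3.936×10^5 km: v_c = √(μ/r) = 4.198 km/s.
Vis-viva on the transfer ellipse at r = 3.936×10^5 km gives v_t = √[μ(2/r − 1/a_t)] = 2.480 km/s.
Δv₂ = |v_t − v_c| = |2.480 − 4.198| = 1.718 km/s.

Δv₂ = 1718 m/s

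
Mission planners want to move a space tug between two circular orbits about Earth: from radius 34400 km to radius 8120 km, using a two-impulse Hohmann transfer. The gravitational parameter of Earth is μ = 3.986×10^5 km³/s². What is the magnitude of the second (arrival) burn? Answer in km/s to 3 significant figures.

Δv₂ = 1.91 km/s

Semi-major axis of the transfer orbit: a_t = (34400 + 8120)/2 = 21260 km.
On the circular orbit at r = 8120 km, v_c = √(μ/r) = 7.006 km/s.
Transfer-orbit speed at the same r (vis-viva, a = a_t): v_t = √[μ(2/r − 1/a_t)] = 8.912 km/s.
Δv₂ = |v_t − v_c| = |8.912 − 7.006| = 1.906 km/s.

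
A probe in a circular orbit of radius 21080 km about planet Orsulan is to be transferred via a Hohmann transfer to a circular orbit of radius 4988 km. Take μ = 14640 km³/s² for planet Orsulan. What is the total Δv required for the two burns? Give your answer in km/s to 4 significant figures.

Δv = 0.7834 km/s

Transfer-ellipse semi-major axis a_t = (r₁ + r₂)/2 = (21080 + 4988)/2 = 13034 km.
Circular speed at r₁: v₁ = √(μ/r₁) = √(14640/21080) = 0.833365 km/s.
Transfer-orbit speed at r₁ (vis-viva): v_a = √[μ(2/r₁ − 1/a_t)] = 0.515537 km/s.
First burn Δv₁ = |v_a − v₁| = 0.31783 km/s.
At r₂, v₂ = √(μ/r₂) = 1.71320 km/s.
Transfer-orbit speed at r₂: v_p = √[μ(2/r₂ − 1/a_t)] = 2.17873 km/s.
Second burn Δv₂ = |v₂ − v_p| = 0.46553 km/s.
Δv = Δv₁ + Δv₂ = 0.31783 + 0.46553 = 0.7834 km/s.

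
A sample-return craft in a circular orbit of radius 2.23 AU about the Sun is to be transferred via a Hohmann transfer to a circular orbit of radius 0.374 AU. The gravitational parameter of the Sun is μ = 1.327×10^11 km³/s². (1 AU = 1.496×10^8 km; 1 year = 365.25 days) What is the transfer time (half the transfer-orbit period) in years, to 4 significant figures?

t = 0.7429 years

In km: r₁ = 2.23 × 1.496×10^8 = 3.33608×10^8 km; r₂ = 0.374 × 1.496×10^8 = 5.59504×10^7 km.
The Hohmann ellipse has a_t = (r₁ + r₂)/2 = 1.947792×10^8 km.
Half the transfer-orbit period gives t = π√(a_t³/μ) = 2.3444×10^7 s.
Converting: 2.3444×10^7 s ÷ 3.15576×10^7 s/year (365.25 × 86400) = 0.7429 years.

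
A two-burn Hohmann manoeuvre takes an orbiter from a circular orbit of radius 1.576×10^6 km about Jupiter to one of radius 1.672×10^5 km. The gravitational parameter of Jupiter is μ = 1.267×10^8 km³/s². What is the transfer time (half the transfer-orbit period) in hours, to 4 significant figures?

t = 63.09 hours

Transfer-ellipse semi-major axis a_t = (r₁ + r₂)/2 = (1.576×10^6 + 1.672×10^5)/2 = 8.716×10^5 km.
Transfer time t = π√(a_t³/μ) = π√((8.716×10^5)³ / 1.267×10^8) = 2.2711×10^5 s.
Converting: 2.2711×10^5 s ÷ 3600 s/hour = 63.09 hours.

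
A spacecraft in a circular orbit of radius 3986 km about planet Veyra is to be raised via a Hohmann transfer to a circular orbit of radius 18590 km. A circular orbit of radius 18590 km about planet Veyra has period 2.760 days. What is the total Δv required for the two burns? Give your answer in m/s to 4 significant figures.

Δv = 498.4 m/s

From Kepler's third law T² = 4π²r³/μ at r = 18590 km, T = 2.760 days = 2.760 × 86400 s = 2.38464×10^5 s: μ = 4π²r³/T² = 4460.18 km³/s².
Semi-major axis of the transfer orbit: a_t = (3986 + 18590)/2 = 11288 km.
Circular speed at r₁: v₁ = √(μ/r₁) = √(4460.18/3986) = 1.05781 km/s.
On the transfer ellipse at r₁, v² = μ(2/r − 1/a) gives v_p = √[μ(2/r₁ − 1/a_t)] = 1.35750 km/s.
First burn Δv₁ = |v_p − v₁| = 0.29969 km/s.
Circular speed at r₂: v₂ = √(μ/r₂) = 0.48982 km/s.
Transfer-orbit speed at r₂: v_a = √[μ(2/r₂ − 1/a_t)] = 0.29107 km/s.
Second burn Δv₂ = |v₂ − v_a| = 0.19875 km/s.
Total Δv = Δv₁ + Δv₂ = 0.4984 km/s.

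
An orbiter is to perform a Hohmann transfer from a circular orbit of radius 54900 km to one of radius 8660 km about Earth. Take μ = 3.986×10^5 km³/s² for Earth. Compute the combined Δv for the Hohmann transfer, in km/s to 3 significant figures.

Semi-major axis of the transfer orbit: a_t = (54900 + 8660)/2 = 31780 km.
Circular speed at r₁: v₁ = √(μ/r₁) = √(3.986×10^5/54900) = 2.695 km/s.
Transfer-orbit speed at r₁ (vis-viva equation): v_a = √[μ(2/r₁ − 1/a_t)] = 1.407 km/s.
First burn Δv₁ = |v_a − v₁| = 1.288 km/s.
Circular speed at r₂: v₂ = √(μ/r₂) = 6.784 km/s.
Transfer-orbit speed at r₂: v_p = √[μ(2/r₂ − 1/a_t)] = 8.917 km/s.
Second burn Δv₂ = |v₂ − v_p| = 2.133 km/s.
Δv = Δv₁ + Δv₂ = 1.288 + 2.133 = 3.421 km/s.

Δv = 3.42 km/s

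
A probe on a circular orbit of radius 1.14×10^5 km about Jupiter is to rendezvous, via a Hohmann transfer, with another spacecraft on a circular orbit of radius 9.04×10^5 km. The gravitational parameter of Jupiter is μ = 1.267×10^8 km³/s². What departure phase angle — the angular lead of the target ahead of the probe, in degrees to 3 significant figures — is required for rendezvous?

Semi-major axis of the transfer orbit: a_t = (1.140×10^5 + 9.040×10^5)/2 = 5.090×10^5 km.
Transfer time t = π√(a_t³/μ) = 1.0135×10^5 s.
The target's mean motion on its circular orbit is ω₂ = √(μ/r₂³) = 1.3096×10^-5 rad/s.
Angle swept by the target during transfer: ω₂·t = 1.3273 rad = 76.05°.
The probe traverses 180° on the transfer ellipse, so the target must lead by 180° − 76.05° = 104°.

φ = 104°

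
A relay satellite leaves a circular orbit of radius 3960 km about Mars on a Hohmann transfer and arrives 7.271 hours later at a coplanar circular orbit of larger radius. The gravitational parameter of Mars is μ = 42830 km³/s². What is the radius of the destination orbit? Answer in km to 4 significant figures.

Transfer time t = 7.271 hours = 26175.6 s, and t = π√(a_t³/μ).
So a_t = (μ t²/π²)^(1/3) = (42830 × (26175.6)² / π²)^(1/3) = 14380 km.
Since a_t = (r₁ + r₂)/2, r₂ = 2a_t − r₁ = 2×14380 − 3960 = 24800 km.

r₂ = 24800 km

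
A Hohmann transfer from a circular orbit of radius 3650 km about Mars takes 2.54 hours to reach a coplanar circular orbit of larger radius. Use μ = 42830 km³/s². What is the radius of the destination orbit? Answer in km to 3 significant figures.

r₂ = 10600 km

Transfer time t = 2.54 hours = 9144 s, and t = π√(a_t³/μ).
So a_t = (μ t²/π²)^(1/3) = (42830 × (9144)² / π²)^(1/3) = 7132.5 km.
Since a_t = (r₁ + r₂)/2, r₂ = 2a_t − r₁ = 2×7132.5 − 3650 = 10615 km.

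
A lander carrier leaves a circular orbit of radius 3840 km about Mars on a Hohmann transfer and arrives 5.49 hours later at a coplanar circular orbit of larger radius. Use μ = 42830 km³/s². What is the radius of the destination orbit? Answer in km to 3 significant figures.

r₂ = 20000 km

Transfer time t = 5.49 hours = 19764 s, and t = π√(a_t³/μ).
So a_t = (μ t²/π²)^(1/3) = (42830 × (19764)² / π²)^(1/3) = 11923 km.
Since a_t = (r₁ + r₂)/2, r₂ = 2a_t − r₁ = 2×11923 − 3840 = 20006 km.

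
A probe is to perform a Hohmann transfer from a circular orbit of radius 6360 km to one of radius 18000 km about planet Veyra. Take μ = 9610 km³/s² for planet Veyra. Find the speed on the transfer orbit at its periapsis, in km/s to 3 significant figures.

v = 1.49 km/s

The Hohmann ellipse has a_t = (r₁ + r₂)/2 = 12180 km.
The periapsis of the transfer ellipse is at r = 6360 km.
From the vis-viva equation, v = √[μ(2/r − 1/a_t)] = 1.494 km/s.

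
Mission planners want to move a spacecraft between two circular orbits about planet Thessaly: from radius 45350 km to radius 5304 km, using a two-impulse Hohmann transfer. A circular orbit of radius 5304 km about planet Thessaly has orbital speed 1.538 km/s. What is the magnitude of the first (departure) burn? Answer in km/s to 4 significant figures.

From the circular-orbit relation v² = μ/r at r = 5304 km: μ = v²r = (1.538)² × 5304 = 12546.3 km³/s².
Semi-major axis of the transfer orbit: a_t = (45350 + 5304)/2 = 25327 km.
On the circular orbit at r = 45350 km, v_c = √(μ/r) = 0.5260 km/s.
Vis-viva on the transfer ellipse at r = 45350 km gives v_t = √[μ(2/r − 1/a_t)] = 0.2407 km/s.
Δv₁ = |v_t − v_c| = |0.2407 − 0.5260| = 0.2853 km/s.

Δv₁ = 0.2853 km/s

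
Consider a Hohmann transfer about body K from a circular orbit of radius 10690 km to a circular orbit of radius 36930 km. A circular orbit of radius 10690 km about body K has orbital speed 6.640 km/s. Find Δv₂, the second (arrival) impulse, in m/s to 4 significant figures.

From the circular-orbit relation v² = μ/r at r = 10690 km: μ = v²r = (6.640)² × 10690 = 4.71318×10^5 km³/s².
Semi-major axis of the transfer orbit: a_t = (10690 + 36930)/2 = 23810 km.
Circular speed at r = 36930 km: v_c = √(μ/r) = 3.5725 km/s.
Vis-viva on the transfer ellipse at r = 36930 km gives v_t = √[μ(2/r − 1/a_t)] = 2.3937 km/s.
Δv₂ = |v_t − v_c| = |2.3937 − 3.5725| = 1.179 km/s.

Δv₂ = 1179 m/s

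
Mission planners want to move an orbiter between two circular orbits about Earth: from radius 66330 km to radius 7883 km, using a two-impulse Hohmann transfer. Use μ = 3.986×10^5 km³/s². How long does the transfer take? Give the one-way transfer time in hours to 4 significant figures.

t = 9.880 hours

The Hohmann ellipse has a_t = (r₁ + r₂)/2 = 37106.5 km.
By Kepler's third law the transfer-orbit period is T = 2π√(a_t³/μ), so t = T/2 = 35568 s.
Converting: 35568 s ÷ 3600 s/hour = 9.880 hours.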